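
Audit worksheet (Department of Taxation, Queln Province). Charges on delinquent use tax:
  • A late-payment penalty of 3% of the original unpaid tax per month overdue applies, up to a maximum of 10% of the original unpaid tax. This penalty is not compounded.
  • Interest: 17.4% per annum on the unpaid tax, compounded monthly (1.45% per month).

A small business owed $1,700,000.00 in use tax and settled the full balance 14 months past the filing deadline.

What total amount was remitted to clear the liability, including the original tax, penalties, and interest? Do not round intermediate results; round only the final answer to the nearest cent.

Penalty (uncapped): 14 × 3% × $1,700,000.00 = $714,000.00; cap = 10% × $1,700,000.00 = $170,000.00 → penalty = $170,000.00
Interest: $1,700,000.00 × ((1 + 0.0145)^14 − 1) = $1,700,000.00 × 0.2232880… = $379,589.6176…
Total = $1,700,000.00 + $170,000.0000 + $379,589.6176… = $2,249,589.62

$2,249,589.62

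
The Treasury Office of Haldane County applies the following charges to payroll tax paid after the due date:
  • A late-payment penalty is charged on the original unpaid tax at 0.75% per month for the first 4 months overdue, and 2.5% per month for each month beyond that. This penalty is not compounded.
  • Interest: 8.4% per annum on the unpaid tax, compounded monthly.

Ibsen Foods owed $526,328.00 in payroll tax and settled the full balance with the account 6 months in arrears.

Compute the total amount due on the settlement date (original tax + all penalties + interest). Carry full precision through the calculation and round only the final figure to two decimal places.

Penalty, months 1–4: 4 × 0.75% × $526,328.00 = $15,789.84
Penalty, months 5–6: 2 × 2.5% × $526,328.00 = $26,316.40
Interest (8.4%/yr ÷ 12 = 0.7%/month): $526,328.00 × ((1 + 0.007)^6 − 1) = $22,496.2567…
Total = $526,328.00 + $42,106.2400 + $22,496.2567… = $590,930.50

$590,930.50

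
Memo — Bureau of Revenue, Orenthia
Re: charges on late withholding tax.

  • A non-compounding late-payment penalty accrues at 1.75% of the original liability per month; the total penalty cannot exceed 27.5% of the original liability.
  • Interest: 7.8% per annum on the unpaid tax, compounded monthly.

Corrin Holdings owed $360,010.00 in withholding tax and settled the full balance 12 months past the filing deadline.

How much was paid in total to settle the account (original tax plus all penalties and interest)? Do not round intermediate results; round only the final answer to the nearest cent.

$464,718.84

Penalty: 12 × 1.75% × $360,010.00 = $75,602.10 (below the 27.5% cap of $99,002.75)
Interest (7.8%/yr ÷ 12 = 0.65%/month): $360,010.00 × ((1 + 0.0065)^12 − 1) = $29,106.7402…
Total = $360,010.00 + $75,602.1000 + $29,106.7402… = $464,718.84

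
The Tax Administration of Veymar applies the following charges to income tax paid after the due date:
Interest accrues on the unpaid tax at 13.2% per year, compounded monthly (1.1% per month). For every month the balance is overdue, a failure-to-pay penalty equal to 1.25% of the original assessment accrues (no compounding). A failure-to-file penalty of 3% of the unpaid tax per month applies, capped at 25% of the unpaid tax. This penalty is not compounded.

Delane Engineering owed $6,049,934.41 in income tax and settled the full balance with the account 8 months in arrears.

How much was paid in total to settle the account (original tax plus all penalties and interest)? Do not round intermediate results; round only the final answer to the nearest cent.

Failure-to-file: 8 × 3% × $6,049,934.41 = $1,451,984.26… (under the 25% cap)
Failure-to-pay penalty = 1.25% × $6,049,934.41 × 8 mo = $604,993.44…
Interest: $6,049,934.41 × ((1 + 0.011)^8 − 1) = $6,049,934.41 × 0.0914636… = $553,348.5990…
Total = $6,049,934.41 + $2,056,977.6994 + $553,348.5990… = $8,660,260.71

$8,660,260.71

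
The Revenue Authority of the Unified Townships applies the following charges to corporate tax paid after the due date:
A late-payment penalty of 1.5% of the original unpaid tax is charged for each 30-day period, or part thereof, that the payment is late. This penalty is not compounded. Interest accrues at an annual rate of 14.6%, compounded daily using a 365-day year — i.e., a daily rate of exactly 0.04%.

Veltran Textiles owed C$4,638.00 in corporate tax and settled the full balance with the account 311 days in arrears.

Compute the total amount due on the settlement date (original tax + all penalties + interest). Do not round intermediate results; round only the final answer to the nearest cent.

Penalty periods: ⌈311/30⌉ = 11; penalty = 11 × 1.5% × C$4,638.00 = C$765.27
Interest: C$4,638.00 × ((1 + 0.0004)^311 − 1) = C$4,638.00 × 0.13244060… = C$614.2595…
Total = C$4,638.00 + C$765.2700 + C$614.2595… = C$6,017.53

C$6,017.53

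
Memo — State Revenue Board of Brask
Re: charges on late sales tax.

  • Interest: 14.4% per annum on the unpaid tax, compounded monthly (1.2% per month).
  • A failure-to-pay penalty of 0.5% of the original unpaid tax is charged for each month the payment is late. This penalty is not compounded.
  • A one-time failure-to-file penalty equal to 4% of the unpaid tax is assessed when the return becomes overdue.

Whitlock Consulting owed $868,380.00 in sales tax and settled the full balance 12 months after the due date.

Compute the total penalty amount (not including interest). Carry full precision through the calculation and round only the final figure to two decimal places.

$86,838.00

Failure-to-file penalty: 4% × $868,380.00 = $34,735.20
Failure-to-pay penalty: 12 × 0.5% × $868,380.00 = $52,102.80
Total penalty = $34,735.20 + $52,102.80 = $86,838.00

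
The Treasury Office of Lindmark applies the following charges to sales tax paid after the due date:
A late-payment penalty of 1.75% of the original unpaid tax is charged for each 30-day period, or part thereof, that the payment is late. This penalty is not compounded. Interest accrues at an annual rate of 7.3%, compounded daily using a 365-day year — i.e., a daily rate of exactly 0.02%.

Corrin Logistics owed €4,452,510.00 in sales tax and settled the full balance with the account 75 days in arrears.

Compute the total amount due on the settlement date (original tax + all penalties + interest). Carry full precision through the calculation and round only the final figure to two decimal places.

Penalty periods: ⌈75/30⌉ = 3; penalty = 3 × 1.75% × €4,452,510.00 = €233,756.78…
Interest: €4,452,510.00 × ((1 + 0.0002)^75 − 1) = €4,452,510.00 × 0.01511154… = €67,284.2925…
Total = €4,452,510.00 + €233,756.7750 + €67,284.2925… = €4,753,551.07

€4,753,551.07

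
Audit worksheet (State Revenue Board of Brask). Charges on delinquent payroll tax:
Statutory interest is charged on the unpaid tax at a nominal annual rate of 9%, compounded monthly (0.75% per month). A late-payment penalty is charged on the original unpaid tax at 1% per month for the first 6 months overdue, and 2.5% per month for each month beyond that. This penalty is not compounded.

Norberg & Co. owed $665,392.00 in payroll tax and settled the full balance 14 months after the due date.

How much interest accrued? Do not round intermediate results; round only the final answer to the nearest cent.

$73,376.45

Interest: $665,392.00 × ((1 + 0.0075)^14 − 1) = $665,392.00 × 0.1102755… = $73,376.4540…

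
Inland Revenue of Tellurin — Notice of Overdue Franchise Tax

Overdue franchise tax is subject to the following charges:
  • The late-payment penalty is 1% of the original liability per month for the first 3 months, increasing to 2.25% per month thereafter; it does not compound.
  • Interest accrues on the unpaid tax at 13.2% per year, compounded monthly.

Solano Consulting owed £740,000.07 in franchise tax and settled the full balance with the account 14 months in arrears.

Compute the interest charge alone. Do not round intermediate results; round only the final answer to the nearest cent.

£122,477.76

Interest (13.2%/yr ÷ 12 = 1.1%/month): £740,000.07 × ((1 + 0.011)^14 − 1) = £122,477.7575…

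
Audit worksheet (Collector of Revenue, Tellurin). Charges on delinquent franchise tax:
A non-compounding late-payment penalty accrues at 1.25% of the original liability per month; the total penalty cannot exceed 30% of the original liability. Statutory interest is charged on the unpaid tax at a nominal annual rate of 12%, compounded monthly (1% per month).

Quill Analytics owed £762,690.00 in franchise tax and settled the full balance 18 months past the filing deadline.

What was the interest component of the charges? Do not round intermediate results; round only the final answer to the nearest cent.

£149,599.72

Interest: £762,690.00 × ((1 + 0.01)^18 − 1) = £762,690.00 × 0.1961475… = £149,599.7182…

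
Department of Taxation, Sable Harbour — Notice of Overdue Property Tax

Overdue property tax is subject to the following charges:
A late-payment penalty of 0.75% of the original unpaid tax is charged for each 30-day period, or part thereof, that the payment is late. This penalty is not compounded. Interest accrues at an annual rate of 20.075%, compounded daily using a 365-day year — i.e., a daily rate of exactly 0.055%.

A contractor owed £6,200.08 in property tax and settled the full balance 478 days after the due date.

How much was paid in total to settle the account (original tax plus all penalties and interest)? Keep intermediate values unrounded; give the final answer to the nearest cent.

£8,807.85

Penalty periods: ⌈478/30⌉ = 16; penalty = 16 × 0.75% × £6,200.08 = £744.01…
Interest: £6,200.08 × ((1 + 0.00055)^478 − 1) = £6,200.08 × 0.30060264… = £1,863.7604…
Total = £6,200.08 + £744.0096 + £1,863.7604… = £8,807.85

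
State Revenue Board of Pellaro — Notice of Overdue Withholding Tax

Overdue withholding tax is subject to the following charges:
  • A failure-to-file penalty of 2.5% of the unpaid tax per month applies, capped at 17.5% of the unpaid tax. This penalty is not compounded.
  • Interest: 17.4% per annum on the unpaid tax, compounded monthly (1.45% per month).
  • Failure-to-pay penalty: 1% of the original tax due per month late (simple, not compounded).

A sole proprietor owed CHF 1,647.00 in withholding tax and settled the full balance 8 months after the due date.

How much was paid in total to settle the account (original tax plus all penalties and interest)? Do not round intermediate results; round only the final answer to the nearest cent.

CHF 2,268.02

Failure-to-file: 8 × 2.5% × CHF 1,647.00 = CHF 329.40, capped at 17.5% × CHF 1,647.00 = CHF 288.23…
Failure-to-pay penalty = 1% × CHF 1,647.00 × 8 mo = CHF 131.76
Interest: CHF 1,647.00 × ((1 + 0.0145)^8 − 1) = CHF 1,647.00 × 0.1220609… = CHF 201.0342…
Total = CHF 1,647.00 + CHF 419.9850 + CHF 201.0342… = CHF 2,268.02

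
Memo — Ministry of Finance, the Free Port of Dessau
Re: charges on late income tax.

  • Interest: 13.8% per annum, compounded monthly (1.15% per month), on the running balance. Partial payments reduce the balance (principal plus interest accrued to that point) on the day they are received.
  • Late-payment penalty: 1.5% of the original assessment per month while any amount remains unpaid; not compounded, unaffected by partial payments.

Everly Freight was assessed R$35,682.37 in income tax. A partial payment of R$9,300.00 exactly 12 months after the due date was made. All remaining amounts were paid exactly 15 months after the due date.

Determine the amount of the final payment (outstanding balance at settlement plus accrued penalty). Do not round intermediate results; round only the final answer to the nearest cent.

R$40,762.62

Balance at month 12: R$35,682.3700 × (1 + 0.0115)^12 = R$40,930.2444…
After R$9,300.00 payment: R$40,930.2444… − R$9,300.00 = R$31,630.2444…
Balance at month 15: R$31,630.2444… × (1 + 0.0115)^3 = R$32,734.0852…
Penalty: 15 × 1.5% × R$35,682.37 = R$8,028.53…
Final settlement = outstanding balance + penalty = R$32,734.0852… + R$8,028.53… = R$40,762.62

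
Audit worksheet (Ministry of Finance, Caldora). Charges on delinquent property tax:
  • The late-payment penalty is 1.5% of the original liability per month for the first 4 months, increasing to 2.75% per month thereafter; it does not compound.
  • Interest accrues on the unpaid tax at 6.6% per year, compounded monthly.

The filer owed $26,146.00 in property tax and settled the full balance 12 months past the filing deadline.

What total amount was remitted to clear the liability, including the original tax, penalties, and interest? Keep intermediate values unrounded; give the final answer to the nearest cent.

$35,245.69

Penalty, months 1–4: 4 × 1.5% × $26,146.00 = $1,568.76
Penalty, months 5–12: 8 × 2.75% × $26,146.00 = $5,752.12
Interest (6.6%/yr ÷ 12 = 0.55%/month): $26,146.00 × ((1 + 0.0055)^12 − 1) = $1,778.8054…
Total = $26,146.00 + $7,320.8800 + $1,778.8054… = $35,245.69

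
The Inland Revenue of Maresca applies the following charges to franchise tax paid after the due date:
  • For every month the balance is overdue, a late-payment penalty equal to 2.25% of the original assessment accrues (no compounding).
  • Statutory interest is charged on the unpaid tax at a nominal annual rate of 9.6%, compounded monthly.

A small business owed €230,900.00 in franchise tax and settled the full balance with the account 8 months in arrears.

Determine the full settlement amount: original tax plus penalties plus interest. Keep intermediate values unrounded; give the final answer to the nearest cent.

€287,660.06

Late-payment penalty = 2.25% × €230,900.00 × 8 mo = €41,562.00
Interest (9.6%/yr ÷ 12 = 0.8%/month): €230,900.00 × ((1 + 0.008)^8 − 1) = €15,198.0598…
Total = €230,900.00 + €41,562.0000 + €15,198.0598… = €287,660.06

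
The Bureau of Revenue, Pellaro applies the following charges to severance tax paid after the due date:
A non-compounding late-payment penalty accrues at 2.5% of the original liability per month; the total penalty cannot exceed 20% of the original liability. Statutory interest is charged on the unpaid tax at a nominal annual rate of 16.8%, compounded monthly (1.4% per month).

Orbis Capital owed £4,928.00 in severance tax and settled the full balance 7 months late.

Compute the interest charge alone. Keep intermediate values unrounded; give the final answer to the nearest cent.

£503.71

Interest: £4,928.00 × ((1 + 0.014)^7 − 1) = £4,928.00 × 0.1022134… = £503.7076…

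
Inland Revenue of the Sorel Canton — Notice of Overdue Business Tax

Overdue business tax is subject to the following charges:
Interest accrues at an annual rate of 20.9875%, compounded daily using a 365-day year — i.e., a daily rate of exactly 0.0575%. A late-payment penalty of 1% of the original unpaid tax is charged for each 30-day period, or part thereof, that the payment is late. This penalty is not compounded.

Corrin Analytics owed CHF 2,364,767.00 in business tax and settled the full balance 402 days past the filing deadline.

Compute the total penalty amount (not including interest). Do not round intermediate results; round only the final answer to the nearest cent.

Penalty periods: ⌈402/30⌉ = 14; penalty = 14 × 1% × CHF 2,364,767.00 = CHF 331,067.38

CHF 331,067.38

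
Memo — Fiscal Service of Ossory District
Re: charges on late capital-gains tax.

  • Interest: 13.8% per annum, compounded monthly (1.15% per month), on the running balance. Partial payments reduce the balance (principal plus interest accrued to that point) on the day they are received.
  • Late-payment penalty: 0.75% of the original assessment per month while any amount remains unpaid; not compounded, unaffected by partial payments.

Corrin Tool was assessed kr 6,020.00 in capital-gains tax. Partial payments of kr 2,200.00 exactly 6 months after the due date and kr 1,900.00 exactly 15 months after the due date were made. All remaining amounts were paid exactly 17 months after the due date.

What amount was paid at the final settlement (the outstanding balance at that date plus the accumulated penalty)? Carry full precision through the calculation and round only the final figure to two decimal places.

kr 3,640.40

Balance at month 6: kr 6,020.0000 × (1 + 0.0115)^6 = kr 6,447.5069…
After kr 2,200.00 payment: kr 6,447.5069… − kr 2,200.00 = kr 4,247.5069…
Balance at month 15: kr 4,247.5069… × (1 + 0.0115)^9 = kr 4,707.8983…
After kr 1,900.00 payment: kr 4,707.8983… − kr 1,900.00 = kr 2,807.8983…
Balance at month 17: kr 2,807.8983… × (1 + 0.0115)^2 = kr 2,872.8513…
Penalty: 17 × 0.75% × kr 6,020.00 = kr 767.55
Final settlement = outstanding balance + penalty = kr 2,872.8513… + kr 767.55 = kr 3,640.40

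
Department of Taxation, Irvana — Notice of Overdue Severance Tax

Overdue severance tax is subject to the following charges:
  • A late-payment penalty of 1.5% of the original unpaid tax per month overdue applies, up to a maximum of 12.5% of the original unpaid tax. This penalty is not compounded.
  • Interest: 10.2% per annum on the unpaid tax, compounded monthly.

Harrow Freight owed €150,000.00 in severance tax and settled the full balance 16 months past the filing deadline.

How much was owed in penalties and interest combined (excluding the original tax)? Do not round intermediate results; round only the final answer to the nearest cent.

€40,503.54

Penalty (uncapped): 16 × 1.5% × €150,000.00 = €36,000.00; cap = 12.5% × €150,000.00 = €18,750.00 → penalty = €18,750.00
Interest (10.2%/yr ÷ 12 = 0.85%/month): €150,000.00 × ((1 + 0.0085)^16 − 1) = €21,753.5411…
Penalties + interest = €18,750.0000 + €21,753.5411… = €40,503.54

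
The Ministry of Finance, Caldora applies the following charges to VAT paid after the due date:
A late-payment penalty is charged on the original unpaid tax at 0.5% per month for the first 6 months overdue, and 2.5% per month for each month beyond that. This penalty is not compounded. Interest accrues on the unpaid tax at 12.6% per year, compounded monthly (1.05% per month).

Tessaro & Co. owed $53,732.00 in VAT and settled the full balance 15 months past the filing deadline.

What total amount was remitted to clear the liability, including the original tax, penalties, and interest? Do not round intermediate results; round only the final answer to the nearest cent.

Penalty, months 1–6: 6 × 0.5% × $53,732.00 = $1,611.96
Penalty, months 7–15: 9 × 2.5% × $53,732.00 = $12,089.70
Interest: $53,732.00 × ((1 + 0.0105)^15 − 1) = $53,732.00 × 0.1696200… = $9,114.0192…
Total = $53,732.00 + $13,701.6600 + $9,114.0192… = $76,547.68

$76,547.68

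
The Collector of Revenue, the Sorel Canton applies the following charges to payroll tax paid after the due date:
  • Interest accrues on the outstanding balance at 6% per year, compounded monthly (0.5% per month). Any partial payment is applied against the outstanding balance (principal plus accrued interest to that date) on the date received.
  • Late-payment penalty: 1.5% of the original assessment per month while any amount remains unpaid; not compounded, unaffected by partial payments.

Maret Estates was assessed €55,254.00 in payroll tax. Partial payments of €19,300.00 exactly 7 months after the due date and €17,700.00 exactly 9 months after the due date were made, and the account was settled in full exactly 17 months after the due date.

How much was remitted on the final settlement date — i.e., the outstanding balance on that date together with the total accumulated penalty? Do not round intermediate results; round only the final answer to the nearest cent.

Balance at month 7: €55,254.0000 × (1 + 0.005)^7 = €57,217.1413…
After €19,300.00 payment: €57,217.1413… − €19,300.00 = €37,917.1413…
Balance at month 9: €37,917.1413… × (1 + 0.005)^2 = €38,297.2606…
After €17,700.00 payment: €38,297.2606… − €17,700.00 = €20,597.2606…
Balance at month 17: €20,597.2606… × (1 + 0.005)^8 = €21,435.7142…
Penalty: 17 × 1.5% × €55,254.00 = €14,089.77
Final settlement = outstanding balance + penalty = €21,435.7142… + €14,089.77 = €35,525.48

€35,525.48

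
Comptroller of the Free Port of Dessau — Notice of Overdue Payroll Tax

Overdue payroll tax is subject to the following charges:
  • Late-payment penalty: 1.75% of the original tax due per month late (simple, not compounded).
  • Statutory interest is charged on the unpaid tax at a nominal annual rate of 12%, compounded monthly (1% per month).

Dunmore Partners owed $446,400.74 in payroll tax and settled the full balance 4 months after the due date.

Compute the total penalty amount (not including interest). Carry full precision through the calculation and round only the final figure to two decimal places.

Late-payment penalty: 4 × 1.75% × $446,400.74 = $31,248.05…

$31,248.05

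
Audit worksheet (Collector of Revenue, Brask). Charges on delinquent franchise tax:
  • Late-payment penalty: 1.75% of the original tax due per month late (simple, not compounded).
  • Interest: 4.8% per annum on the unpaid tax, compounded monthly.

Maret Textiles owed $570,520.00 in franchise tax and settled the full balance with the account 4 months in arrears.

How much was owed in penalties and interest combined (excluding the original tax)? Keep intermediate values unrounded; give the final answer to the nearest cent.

Late-payment penalty = 1.75% × $570,520.00 × 4 mo = $39,936.40
Interest (4.8%/yr ÷ 12 = 0.4%/month): $570,520.00 × ((1 + 0.004)^4 − 1) = $9,183.2361…
Penalties + interest = $39,936.4000 + $9,183.2361… = $49,119.64

$49,119.64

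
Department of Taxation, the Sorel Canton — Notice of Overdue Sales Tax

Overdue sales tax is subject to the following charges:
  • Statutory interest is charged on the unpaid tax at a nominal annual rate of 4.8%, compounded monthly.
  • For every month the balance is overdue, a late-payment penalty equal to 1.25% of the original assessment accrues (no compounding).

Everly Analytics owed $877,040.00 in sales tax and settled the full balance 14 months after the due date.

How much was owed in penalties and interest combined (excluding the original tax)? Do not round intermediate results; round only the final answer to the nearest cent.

$203,893.87

Late-payment penalty: 14 × 1.25% × $877,040.00 = $153,482.00
Interest (4.8%/yr ÷ 12 = 0.4%/month): $877,040.00 × ((1 + 0.004)^14 − 1) = $50,411.8683…
Penalties + interest = $153,482.0000 + $50,411.8683… = $203,893.87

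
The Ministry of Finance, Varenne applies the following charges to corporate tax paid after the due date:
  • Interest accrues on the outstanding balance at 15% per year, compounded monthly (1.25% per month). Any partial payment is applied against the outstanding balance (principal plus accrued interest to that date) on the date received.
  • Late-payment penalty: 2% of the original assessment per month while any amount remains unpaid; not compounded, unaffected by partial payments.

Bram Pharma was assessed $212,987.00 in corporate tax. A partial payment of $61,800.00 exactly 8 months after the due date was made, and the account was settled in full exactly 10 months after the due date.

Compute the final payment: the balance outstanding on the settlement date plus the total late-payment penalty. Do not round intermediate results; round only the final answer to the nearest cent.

Balance at month 8: $212,987.0000 × (1 + 0.0125)^8 = $235,241.1812…
After $61,800.00 payment: $235,241.1812… − $61,800.00 = $173,441.1812…
Balance at month 10: $173,441.1812… × (1 + 0.0125)^2 = $177,804.3109…
Penalty: 10 × 2% × $212,987.00 = $42,597.40
Final settlement = outstanding balance + penalty = $177,804.3109… + $42,597.40 = $220,401.71

$220,401.71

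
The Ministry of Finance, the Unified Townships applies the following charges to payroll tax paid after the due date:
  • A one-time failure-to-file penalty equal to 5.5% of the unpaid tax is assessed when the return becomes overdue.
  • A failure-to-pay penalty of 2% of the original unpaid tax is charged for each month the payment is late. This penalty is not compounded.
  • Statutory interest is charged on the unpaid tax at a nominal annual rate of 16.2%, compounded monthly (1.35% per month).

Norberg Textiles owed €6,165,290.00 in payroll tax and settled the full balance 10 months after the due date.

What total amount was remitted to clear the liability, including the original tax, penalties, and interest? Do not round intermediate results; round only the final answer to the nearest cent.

Failure-to-file penalty: 5.5% × €6,165,290.00 = €339,090.95
Failure-to-pay penalty = 2% × €6,165,290.00 × 10 mo = €1,233,058.00
Interest: €6,165,290.00 × ((1 + 0.0135)^10 − 1) = €6,165,290.00 × 0.1435036… = €884,741.2141…
Total = €6,165,290.00 + €1,572,148.9500 + €884,741.2141… = €8,622,180.16

€8,622,180.16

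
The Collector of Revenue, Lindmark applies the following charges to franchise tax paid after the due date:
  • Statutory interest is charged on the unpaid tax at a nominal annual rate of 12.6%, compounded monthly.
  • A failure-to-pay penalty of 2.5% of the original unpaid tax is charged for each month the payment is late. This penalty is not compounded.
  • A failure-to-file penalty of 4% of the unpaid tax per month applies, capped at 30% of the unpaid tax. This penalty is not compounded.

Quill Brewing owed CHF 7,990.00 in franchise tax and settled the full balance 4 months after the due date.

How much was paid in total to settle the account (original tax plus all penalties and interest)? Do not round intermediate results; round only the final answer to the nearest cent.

CHF 10,408.30

Failure-to-file: 4 × 4% × CHF 7,990.00 = CHF 1,278.40 (under the 30% cap)
Failure-to-pay penalty = 2.5% × CHF 7,990.00 × 4 mo = CHF 799.00
Interest (12.6%/yr ÷ 12 = 1.05%/month): CHF 7,990.00 × ((1 + 0.0105)^4 − 1) = CHF 340.9025…
Total = CHF 7,990.00 + CHF 2,077.4000 + CHF 340.9025… = CHF 10,408.30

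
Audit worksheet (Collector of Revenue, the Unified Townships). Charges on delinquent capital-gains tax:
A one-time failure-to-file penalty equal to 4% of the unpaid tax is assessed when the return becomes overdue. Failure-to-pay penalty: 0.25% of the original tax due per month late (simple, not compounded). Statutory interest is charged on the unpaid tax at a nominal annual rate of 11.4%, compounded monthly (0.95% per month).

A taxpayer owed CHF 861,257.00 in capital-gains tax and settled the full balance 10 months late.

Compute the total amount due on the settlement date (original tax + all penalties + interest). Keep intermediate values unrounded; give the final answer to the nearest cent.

CHF 1,002,646.00

Failure-to-file penalty: 4% × CHF 861,257.00 = CHF 34,450.28
Failure-to-pay penalty: 10 × 0.25% × CHF 861,257.00 = CHF 21,531.43…
Interest: CHF 861,257.00 × ((1 + 0.0095)^10 − 1) = CHF 861,257.00 × 0.0991659… = CHF 85,407.2955…
Total = CHF 861,257.00 + CHF 55,981.7050 + CHF 85,407.2955… = CHF 1,002,646.00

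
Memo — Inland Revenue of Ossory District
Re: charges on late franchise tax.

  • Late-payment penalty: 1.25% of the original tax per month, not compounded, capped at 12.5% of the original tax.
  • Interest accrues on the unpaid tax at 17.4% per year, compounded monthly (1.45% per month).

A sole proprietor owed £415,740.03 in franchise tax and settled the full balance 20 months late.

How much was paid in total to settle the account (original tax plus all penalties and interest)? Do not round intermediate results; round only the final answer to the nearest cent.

Penalty (uncapped): 20 × 1.25% × £415,740.03 = £103,935.01…; cap = 12.5% × £415,740.03 = £51,967.50… → penalty = £51,967.50…
Interest: £415,740.03 × ((1 + 0.0145)^20 − 1) = £415,740.03 × 0.3336474… = £138,710.5862…
Total = £415,740.03 + £51,967.5038… + £138,710.5862… = £606,418.12

£606,418.12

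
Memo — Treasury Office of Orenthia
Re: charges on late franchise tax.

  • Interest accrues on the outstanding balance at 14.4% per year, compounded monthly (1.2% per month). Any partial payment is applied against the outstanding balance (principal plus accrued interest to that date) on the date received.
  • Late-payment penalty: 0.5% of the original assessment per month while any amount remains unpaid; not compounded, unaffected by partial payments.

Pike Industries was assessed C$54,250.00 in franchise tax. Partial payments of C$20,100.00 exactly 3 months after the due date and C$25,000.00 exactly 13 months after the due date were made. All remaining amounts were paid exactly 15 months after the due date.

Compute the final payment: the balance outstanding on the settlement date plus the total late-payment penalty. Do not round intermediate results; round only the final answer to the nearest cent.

C$20,151.36

Balance at month 3: C$54,250.0000 × (1 + 0.012)^3 = C$56,226.5297…
After C$20,100.00 payment: C$56,226.5297… − C$20,100.00 = C$36,126.5297…
Balance at month 13: C$36,126.5297… × (1 + 0.012)^10 = C$40,703.4640…
After C$25,000.00 payment: C$40,703.4640… − C$25,000.00 = C$15,703.4640…
Balance at month 15: C$15,703.4640… × (1 + 0.012)^2 = C$16,082.6085…
Penalty: 15 × 0.5% × C$54,250.00 = C$4,068.75
Final settlement = outstanding balance + penalty = C$16,082.6085… + C$4,068.75 = C$20,151.36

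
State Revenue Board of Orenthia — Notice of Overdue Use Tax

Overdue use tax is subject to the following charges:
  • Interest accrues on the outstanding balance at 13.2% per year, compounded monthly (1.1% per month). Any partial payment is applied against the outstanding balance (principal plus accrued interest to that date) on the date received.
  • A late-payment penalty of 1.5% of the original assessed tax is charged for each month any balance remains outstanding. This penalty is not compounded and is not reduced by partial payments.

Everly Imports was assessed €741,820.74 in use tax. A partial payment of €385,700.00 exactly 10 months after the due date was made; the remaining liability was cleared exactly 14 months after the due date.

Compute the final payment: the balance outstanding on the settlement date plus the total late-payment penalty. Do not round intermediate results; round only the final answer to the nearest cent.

€617,429.32

Balance at month 10: €741,820.7400 × (1 + 0.011)^10 = €827,581.0301…
After €385,700.00 payment: €827,581.0301… − €385,700.00 = €441,881.0301…
Balance at month 14: €441,881.0301… × (1 + 0.011)^4 = €461,646.9601…
Penalty: 14 × 1.5% × €741,820.74 = €155,782.36…
Final settlement = outstanding balance + penalty = €461,646.9601… + €155,782.36… = €617,429.32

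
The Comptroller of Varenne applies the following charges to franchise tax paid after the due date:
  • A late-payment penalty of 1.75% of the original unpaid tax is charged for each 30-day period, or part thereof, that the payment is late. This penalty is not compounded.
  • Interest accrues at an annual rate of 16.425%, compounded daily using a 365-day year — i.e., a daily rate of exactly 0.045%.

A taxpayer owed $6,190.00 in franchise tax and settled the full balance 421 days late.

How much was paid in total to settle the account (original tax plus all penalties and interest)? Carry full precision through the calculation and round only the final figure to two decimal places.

$9,105.70

Penalty periods: ⌈421/30⌉ = 15; penalty = 15 × 1.75% × $6,190.00 = $1,624.88…
Interest: $6,190.00 × ((1 + 0.00045)^421 − 1) = $6,190.00 × 0.20853319… = $1,290.8205…
Total = $6,190.00 + $1,624.8750 + $1,290.8205… = $9,105.70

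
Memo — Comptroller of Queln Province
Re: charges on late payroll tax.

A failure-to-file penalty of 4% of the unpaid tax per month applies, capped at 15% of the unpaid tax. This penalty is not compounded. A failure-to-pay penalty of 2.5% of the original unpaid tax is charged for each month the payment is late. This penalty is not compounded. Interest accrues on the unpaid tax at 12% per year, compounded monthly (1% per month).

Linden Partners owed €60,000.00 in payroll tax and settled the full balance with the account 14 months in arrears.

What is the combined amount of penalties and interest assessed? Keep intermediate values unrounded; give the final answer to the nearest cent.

Failure-to-file: 14 × 4% × €60,000.00 = €33,600.00, capped at 15% × €60,000.00 = €9,000.00
Failure-to-pay penalty = 2.5% × €60,000.00 × 14 mo = €21,000.00
Interest: €60,000.00 × ((1 + 0.01)^14 − 1) = €60,000.00 × 0.1494742… = €8,968.4528…
Penalties + interest = €30,000.0000 + €8,968.4528… = €38,968.45

€38,968.45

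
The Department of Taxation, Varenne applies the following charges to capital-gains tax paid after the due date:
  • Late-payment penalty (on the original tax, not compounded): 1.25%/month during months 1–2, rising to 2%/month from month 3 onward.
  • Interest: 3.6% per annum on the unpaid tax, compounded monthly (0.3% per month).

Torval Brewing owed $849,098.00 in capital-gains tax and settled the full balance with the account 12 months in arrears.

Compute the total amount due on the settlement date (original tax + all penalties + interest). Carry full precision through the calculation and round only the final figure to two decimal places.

$1,071,222.02

Penalty, months 1–2: 2 × 1.25% × $849,098.00 = $21,227.45
Penalty, months 3–12: 10 × 2% × $849,098.00 = $169,819.60
Interest: $849,098.00 × ((1 + 0.003)^12 − 1) = $849,098.00 × 0.0366000… = $31,076.9701…
Total = $849,098.00 + $191,047.0500 + $31,076.9701… = $1,071,222.02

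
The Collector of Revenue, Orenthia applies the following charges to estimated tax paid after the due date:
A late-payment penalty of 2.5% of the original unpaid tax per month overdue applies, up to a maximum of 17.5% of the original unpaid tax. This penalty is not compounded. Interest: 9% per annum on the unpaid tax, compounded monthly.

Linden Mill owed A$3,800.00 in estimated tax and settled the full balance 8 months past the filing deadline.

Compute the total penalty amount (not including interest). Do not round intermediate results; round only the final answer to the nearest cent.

A$665.00

Penalty (uncapped): 8 × 2.5% × A$3,800.00 = A$760.00; cap = 17.5% × A$3,800.00 = A$665.00 → penalty = A$665.00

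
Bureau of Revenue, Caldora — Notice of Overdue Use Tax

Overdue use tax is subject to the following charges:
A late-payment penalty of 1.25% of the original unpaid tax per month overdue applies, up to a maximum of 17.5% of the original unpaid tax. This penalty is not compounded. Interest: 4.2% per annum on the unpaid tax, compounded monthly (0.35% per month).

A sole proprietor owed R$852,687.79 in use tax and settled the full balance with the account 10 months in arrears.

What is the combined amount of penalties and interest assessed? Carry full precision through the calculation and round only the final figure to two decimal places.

Penalty: 10 × 1.25% × R$852,687.79 = R$106,585.97… (below the 17.5% cap of R$149,220.36…)
Interest: R$852,687.79 × ((1 + 0.0035)^10 − 1) = R$852,687.79 × 0.0355564… = R$30,318.5309…
Penalties + interest = R$106,585.9738… + R$30,318.5309… = R$136,904.50

R$136,904.50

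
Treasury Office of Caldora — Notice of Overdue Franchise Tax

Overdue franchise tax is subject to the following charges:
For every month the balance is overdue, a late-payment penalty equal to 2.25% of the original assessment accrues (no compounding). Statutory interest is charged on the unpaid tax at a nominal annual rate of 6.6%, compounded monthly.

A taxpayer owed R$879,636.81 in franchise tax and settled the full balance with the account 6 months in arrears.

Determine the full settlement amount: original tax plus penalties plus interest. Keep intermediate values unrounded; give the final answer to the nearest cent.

R$1,027,817.87

Late-payment penalty = 2.25% × R$879,636.81 × 6 mo = R$118,750.97…
Interest (6.6%/yr ÷ 12 = 0.55%/month): R$879,636.81 × ((1 + 0.0055)^6 − 1) = R$29,430.0890…
Total = R$879,636.81 + R$118,750.9694… + R$29,430.0890… = R$1,027,817.87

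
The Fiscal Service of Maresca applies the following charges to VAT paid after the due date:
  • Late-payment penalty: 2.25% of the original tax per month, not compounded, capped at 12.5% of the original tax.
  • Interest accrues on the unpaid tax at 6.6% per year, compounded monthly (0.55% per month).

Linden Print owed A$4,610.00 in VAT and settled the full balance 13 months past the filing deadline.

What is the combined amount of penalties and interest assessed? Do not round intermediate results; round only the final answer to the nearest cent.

A$916.96

Penalty (uncapped): 13 × 2.25% × A$4,610.00 = A$1,348.43…; cap = 12.5% × A$4,610.00 = A$576.25 → penalty = A$576.25
Interest: A$4,610.00 × ((1 + 0.0055)^13 − 1) = A$4,610.00 × 0.0739077… = A$340.7147…
Penalties + interest = A$576.2500 + A$340.7147… = A$916.96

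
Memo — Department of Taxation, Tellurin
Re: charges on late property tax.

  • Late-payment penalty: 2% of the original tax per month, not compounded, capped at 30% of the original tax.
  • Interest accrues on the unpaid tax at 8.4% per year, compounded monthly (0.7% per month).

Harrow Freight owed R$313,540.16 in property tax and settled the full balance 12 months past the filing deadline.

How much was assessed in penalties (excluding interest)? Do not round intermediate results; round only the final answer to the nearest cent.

R$75,249.64

Penalty: 12 × 2% × R$313,540.16 = R$75,249.64… (below the 30% cap of R$94,062.05…)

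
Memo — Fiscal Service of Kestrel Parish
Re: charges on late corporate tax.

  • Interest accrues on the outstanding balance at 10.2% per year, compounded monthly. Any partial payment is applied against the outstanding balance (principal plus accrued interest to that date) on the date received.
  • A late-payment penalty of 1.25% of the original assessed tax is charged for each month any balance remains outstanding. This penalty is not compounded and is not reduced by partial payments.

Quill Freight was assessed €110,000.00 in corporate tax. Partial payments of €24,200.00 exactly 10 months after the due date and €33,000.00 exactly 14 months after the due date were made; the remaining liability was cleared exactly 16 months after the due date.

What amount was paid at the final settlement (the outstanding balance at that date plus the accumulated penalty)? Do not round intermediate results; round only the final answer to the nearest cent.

€88,928.49

Monthly rate = 10.2% ÷ 12 = 0.85%
Balance at month 10: €110,000.0000 × (1 + 0.0085)^10 = €119,715.8658…
After €24,200.00 payment: €119,715.8658… − €24,200.00 = €95,515.8658…
Balance at month 14: €95,515.8658… × (1 + 0.0085)^4 = €98,805.0465…
After €33,000.00 payment: €98,805.0465… − €33,000.00 = €65,805.0465…
Balance at month 16: €65,805.0465… × (1 + 0.0085)^2 = €66,928.4867…
Penalty: 16 × 1.25% × €110,000.00 = €22,000.00
Final settlement = outstanding balance + penalty = €66,928.4867… + €22,000.00 = €88,928.49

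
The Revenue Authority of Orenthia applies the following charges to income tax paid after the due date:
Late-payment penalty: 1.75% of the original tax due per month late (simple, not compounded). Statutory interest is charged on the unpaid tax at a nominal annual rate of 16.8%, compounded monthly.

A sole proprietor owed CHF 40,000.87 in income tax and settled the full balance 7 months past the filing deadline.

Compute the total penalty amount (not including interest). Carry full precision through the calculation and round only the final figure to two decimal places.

CHF 4,900.11

Late-payment penalty = 1.75% × CHF 40,000.87 × 7 mo = CHF 4,900.11…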